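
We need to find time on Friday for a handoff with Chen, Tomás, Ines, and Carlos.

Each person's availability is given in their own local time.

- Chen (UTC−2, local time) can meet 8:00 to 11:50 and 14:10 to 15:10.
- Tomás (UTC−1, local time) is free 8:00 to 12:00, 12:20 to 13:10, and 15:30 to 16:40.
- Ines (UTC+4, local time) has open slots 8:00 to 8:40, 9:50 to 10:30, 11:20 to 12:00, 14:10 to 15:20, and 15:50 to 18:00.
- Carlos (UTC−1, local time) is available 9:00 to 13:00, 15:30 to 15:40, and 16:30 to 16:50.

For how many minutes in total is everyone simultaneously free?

170 minutes

Chen → UTC: 10:00–13:50, 16:10–17:10.
Tomás → UTC: 09:00–13:00, 13:20–14:10, 16:30–17:40.
Ines → UTC: 04:00–04:40, 05:50–06:30, 07:20–08:00, 10:10–11:20, 11:50–14:00.
Carlos → UTC: 10:00–14:00, 16:30–16:40, 17:30–17:50.
Chen ∩ Tomás: 10:00–13:00, 13:20–13:50, 16:30–17:10.
Chen ∩ Tomás ∩ Ines: 10:10–11:20, 11:50–13:00, 13:20–13:50.
Chen ∩ Tomás ∩ Ines ∩ Carlos: 10:10–11:20, 11:50–13:00, 13:20–13:50.
Total common minutes: 70 + 70 + 30 = 170.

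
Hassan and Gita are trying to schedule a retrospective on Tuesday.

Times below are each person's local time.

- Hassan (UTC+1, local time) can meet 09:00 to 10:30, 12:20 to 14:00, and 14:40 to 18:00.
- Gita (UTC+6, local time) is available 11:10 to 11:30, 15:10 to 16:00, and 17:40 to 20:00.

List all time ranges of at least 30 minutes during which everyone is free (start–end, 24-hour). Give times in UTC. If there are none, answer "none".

Hassan → UTC: 08:00–09:30, 11:20–13:00, 13:40–17:00.
Gita → UTC: 05:10–05:30, 09:10–10:00, 11:40–14:00.
Hassan ∩ Gita: 09:10–09:30, 11:40–13:00, 13:40–14:00.
Windows ≥ 30 min: 11:40–13:00.

11:40–13:00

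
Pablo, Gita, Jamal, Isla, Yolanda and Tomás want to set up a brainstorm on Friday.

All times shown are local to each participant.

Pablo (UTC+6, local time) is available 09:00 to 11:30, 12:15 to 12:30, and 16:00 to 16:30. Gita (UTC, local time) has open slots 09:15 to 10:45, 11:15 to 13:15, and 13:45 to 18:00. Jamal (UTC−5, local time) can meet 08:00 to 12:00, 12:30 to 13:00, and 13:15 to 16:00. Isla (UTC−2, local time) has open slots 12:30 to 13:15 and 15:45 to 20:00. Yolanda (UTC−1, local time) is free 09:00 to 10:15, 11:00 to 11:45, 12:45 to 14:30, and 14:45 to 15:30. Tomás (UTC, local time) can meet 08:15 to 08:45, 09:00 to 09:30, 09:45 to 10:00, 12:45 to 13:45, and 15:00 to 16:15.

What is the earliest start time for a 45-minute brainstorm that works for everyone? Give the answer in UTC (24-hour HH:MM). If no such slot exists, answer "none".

Pablo → UTC: 03:00–05:30, 06:15–06:30, 10:00–10:30.
Gita → UTC: 09:15–10:45, 11:15–13:15, 13:45–18:00.
Jamal → UTC: 13:00–17:00, 17:30–18:00, 18:15–21:00.
Isla → UTC: 14:30–15:15, 17:45–22:00.
Yolanda → UTC: 10:00–11:15, 12:00–12:45, 13:45–15:30, 15:45–16:30.
Tomás → UTC: 08:15–08:45, 09:00–09:30, 09:45–10:00, 12:45–13:45, 15:00–16:15.
Pablo ∩ Gita: 10:00–10:30.
Pablo ∩ Gita ∩ Jamal: (none).
Pablo ∩ Gita ∩ Jamal ∩ Isla: (none).
Pablo ∩ Gita ∩ Jamal ∩ Isla ∩ Yolanda: (none).
Pablo ∩ Gita ∩ Jamal ∩ Isla ∩ Yolanda ∩ Tomás: (none).
Windows ≥ 45 min: (none).

none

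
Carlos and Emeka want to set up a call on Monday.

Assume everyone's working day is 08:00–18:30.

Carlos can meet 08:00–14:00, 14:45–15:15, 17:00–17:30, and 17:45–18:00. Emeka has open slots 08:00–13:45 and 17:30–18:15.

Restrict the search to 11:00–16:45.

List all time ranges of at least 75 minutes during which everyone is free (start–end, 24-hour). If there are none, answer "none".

11:00–13:45

Carlos ∩ Emeka: 08:00–13:45, 17:45–18:00.
Restricted to 11:00–16:45: 11:00–13:45.
Windows ≥ 75 min: 11:00–13:45.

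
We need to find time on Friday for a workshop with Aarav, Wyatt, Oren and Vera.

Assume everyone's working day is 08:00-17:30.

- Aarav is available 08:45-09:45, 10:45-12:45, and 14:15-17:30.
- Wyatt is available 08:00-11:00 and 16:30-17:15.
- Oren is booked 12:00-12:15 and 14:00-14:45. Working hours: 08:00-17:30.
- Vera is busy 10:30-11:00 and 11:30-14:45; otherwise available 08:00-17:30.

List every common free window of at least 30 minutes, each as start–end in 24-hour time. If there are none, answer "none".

Oren free within 08:00–17:30: 08:00–12:00, 12:15–14:00, 14:45–17:30.
Vera free within 08:00–17:30: 08:00–10:30, 11:00–11:30, 14:45–17:30.
Aarav ∩ Wyatt: 08:45–09:45, 10:45–11:00, 16:30–17:15.
Aarav ∩ Wyatt ∩ Oren: 08:45–09:45, 10:45–11:00, 16:30–17:15.
Aarav ∩ Wyatt ∩ Oren ∩ Vera: 08:45–09:45, 16:30–17:15.
Windows ≥ 30 min: 08:45–09:45, 16:30–17:15.

08:45–09:45, 16:30–17:15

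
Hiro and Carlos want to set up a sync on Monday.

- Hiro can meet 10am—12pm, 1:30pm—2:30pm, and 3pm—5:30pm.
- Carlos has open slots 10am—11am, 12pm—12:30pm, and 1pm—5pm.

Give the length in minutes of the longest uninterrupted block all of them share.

Hiro ∩ Carlos: 10:00–11:00, 13:30–14:30, 15:00–17:00.
Common window lengths: 60, 60, 120 min; longest is 120.

120 minutes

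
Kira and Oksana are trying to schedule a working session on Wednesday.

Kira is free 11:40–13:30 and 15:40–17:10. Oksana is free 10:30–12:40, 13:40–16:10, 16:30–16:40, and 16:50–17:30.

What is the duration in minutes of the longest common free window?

Kira ∩ Oksana: 11:40–12:40, 15:40–16:10, 16:30–16:40, 16:50–17:10.
Common window lengths: 60, 30, 10, 20 min; longest is 60.

60 minutes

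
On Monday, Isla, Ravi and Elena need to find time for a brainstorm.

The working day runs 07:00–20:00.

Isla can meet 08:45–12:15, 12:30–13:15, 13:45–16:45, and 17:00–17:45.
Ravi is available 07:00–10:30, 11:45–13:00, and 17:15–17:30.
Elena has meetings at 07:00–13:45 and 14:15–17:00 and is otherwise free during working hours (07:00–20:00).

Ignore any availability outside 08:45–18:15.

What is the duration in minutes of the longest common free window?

15 minutes

Elena free within 07:00–20:00: 13:45–14:15, 17:00–20:00.
Isla ∩ Ravi: 08:45–10:30, 11:45–12:15, 12:30–13:00, 17:15–17:30.
Isla ∩ Ravi ∩ Elena: 17:15–17:30.
Restricted to 08:45–18:15: 17:15–17:30.
Single common window of 15 minutes.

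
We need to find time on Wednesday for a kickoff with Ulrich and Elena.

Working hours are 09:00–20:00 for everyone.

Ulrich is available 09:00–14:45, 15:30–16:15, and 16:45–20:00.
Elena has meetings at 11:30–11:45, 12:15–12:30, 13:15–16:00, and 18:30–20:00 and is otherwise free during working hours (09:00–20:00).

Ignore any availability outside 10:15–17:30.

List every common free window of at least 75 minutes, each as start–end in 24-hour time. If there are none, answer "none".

Elena free within 09:00–20:00: 09:00–11:30, 11:45–12:15, 12:30–13:15, 16:00–18:30.
Ulrich ∩ Elena: 09:00–11:30, 11:45–12:15, 12:30–13:15, 16:00–16:15, 16:45–18:30.
Restricted to 10:15–17:30: 10:15–11:30, 11:45–12:15, 12:30–13:15, 16:00–16:15, 16:45–17:30.
Windows ≥ 75 min: 10:15–11:30.

10:15–11:30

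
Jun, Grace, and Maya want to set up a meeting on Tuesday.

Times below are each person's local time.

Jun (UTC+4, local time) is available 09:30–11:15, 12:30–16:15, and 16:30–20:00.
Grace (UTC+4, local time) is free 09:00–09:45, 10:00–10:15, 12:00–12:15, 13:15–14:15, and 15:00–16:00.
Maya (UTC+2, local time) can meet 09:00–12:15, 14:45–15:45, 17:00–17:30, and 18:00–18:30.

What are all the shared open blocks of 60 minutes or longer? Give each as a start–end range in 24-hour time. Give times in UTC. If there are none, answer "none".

09:15–10:15

Jun → UTC: 05:30–07:15, 08:30–12:15, 12:30–16:00.
Grace → UTC: 05:00–05:45, 06:00–06:15, 08:00–08:15, 09:15–10:15, 11:00–12:00.
Maya → UTC: 07:00–10:15, 12:45–13:45, 15:00–15:30, 16:00–16:30.
Jun ∩ Grace: 05:30–05:45, 06:00–06:15, 09:15–10:15, 11:00–12:00.
Jun ∩ Grace ∩ Maya: 09:15–10:15.
Windows ≥ 60 min: 09:15–10:15.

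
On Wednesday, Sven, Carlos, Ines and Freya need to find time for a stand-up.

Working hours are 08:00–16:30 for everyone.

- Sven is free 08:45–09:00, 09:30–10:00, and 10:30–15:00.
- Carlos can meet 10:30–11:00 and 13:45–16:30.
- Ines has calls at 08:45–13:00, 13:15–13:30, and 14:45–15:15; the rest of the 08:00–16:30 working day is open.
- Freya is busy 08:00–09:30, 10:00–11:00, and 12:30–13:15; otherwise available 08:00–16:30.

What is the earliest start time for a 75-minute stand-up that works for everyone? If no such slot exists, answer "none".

none

Ines free within 08:00–16:30: 08:00–08:45, 13:00–13:15, 13:30–14:45, 15:15–16:30.
Freya free within 08:00–16:30: 09:30–10:00, 11:00–12:30, 13:15–16:30.
Sven ∩ Carlos: 10:30–11:00, 13:45–15:00.
Sven ∩ Carlos ∩ Ines: 13:45–14:45.
Sven ∩ Carlos ∩ Ines ∩ Freya: 13:45–14:45.
Windows ≥ 75 min: (none).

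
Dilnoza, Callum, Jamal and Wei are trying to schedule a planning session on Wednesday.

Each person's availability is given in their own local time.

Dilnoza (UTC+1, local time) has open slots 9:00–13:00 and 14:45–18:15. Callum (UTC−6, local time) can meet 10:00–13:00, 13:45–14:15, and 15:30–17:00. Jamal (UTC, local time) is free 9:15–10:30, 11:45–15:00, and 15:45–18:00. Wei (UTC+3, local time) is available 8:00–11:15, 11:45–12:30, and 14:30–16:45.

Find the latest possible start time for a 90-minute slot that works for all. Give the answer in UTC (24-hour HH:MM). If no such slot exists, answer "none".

none

Dilnoza → UTC: 08:00–12:00, 13:45–17:15.
Callum → UTC: 16:00–19:00, 19:45–20:15, 21:30–23:00.
Jamal → UTC: 09:15–10:30, 11:45–15:00, 15:45–18:00.
Wei → UTC: 05:00–08:15, 08:45–09:30, 11:30–13:45.
Dilnoza ∩ Callum: 16:00–17:15.
Dilnoza ∩ Callum ∩ Jamal: 16:00–17:15.
Dilnoza ∩ Callum ∩ Jamal ∩ Wei: (none).
Windows ≥ 90 min: (none).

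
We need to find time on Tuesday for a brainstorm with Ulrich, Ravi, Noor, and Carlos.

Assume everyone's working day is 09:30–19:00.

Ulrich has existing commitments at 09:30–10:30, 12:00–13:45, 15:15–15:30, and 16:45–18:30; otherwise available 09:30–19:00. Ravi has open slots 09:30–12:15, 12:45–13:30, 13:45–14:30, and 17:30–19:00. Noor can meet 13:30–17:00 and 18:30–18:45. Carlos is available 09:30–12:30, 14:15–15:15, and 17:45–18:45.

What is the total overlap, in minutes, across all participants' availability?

Ulrich free within 09:30–19:00: 10:30–12:00, 13:45–15:15, 15:30–16:45, 18:30–19:00.
Ulrich ∩ Ravi: 10:30–12:00, 13:45–14:30, 18:30–19:00.
Ulrich ∩ Ravi ∩ Noor: 13:45–14:30, 18:30–18:45.
Ulrich ∩ Ravi ∩ Noor ∩ Carlos: 14:15–14:30, 18:30–18:45.
Total common minutes: 15 + 15 = 30.

30 minutes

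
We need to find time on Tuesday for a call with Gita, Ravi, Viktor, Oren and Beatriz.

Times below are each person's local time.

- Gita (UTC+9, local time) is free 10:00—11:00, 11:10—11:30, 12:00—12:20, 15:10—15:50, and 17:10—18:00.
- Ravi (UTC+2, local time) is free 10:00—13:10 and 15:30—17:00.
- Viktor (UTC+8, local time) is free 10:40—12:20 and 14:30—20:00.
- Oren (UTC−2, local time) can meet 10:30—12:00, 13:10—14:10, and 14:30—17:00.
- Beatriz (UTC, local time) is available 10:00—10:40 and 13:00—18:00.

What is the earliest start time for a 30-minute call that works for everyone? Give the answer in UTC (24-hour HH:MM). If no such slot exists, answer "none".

none

Gita → UTC: 01:00–02:00, 02:10–02:30, 03:00–03:20, 06:10–06:50, 08:10–09:00.
Ravi → UTC: 08:00–11:10, 13:30–15:00.
Viktor → UTC: 02:40–04:20, 06:30–12:00.
Oren → UTC: 12:30–14:00, 15:10–16:10, 16:30–19:00.
Beatriz → UTC: 10:00–10:40, 13:00–18:00.
Gita ∩ Ravi: 08:10–09:00.
Gita ∩ Ravi ∩ Viktor: 08:10–09:00.
Gita ∩ Ravi ∩ Viktor ∩ Oren: (none).
Gita ∩ Ravi ∩ Viktor ∩ Oren ∩ Beatriz: (none).
Windows ≥ 30 min: (none).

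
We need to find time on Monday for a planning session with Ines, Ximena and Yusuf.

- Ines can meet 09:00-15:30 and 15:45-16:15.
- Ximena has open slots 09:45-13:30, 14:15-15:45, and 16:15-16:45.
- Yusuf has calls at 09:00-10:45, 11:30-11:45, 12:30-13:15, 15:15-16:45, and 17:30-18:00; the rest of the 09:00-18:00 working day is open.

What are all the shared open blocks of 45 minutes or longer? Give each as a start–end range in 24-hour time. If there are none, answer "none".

Yusuf free within 09:00–18:00: 10:45–11:30, 11:45–12:30, 13:15–15:15, 16:45–17:30.
Ines ∩ Ximena: 09:45–13:30, 14:15–15:30.
Ines ∩ Ximena ∩ Yusuf: 10:45–11:30, 11:45–12:30, 13:15–13:30, 14:15–15:15.
Windows ≥ 45 min: 10:45–11:30, 11:45–12:30, 14:15–15:15.

10:45–11:30, 11:45–12:30, 14:15–15:15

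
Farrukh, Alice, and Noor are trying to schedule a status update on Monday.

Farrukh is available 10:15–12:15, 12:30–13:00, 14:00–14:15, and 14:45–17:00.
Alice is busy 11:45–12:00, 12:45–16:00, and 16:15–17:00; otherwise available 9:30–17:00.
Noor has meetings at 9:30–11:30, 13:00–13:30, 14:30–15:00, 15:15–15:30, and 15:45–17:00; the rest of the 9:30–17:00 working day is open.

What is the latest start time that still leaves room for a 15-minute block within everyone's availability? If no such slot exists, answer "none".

Alice free within 09:30–17:00: 09:30–11:45, 12:00–12:45, 16:00–16:15.
Noor free within 09:30–17:00: 11:30–13:00, 13:30–14:30, 15:00–15:15, 15:30–15:45.
Farrukh ∩ Alice: 10:15–11:45, 12:00–12:15, 12:30–12:45, 16:00–16:15.
Farrukh ∩ Alice ∩ Noor: 11:30–11:45, 12:00–12:15, 12:30–12:45.
Windows ≥ 15 min: 11:30–11:45, 12:00–12:15, 12:30–12:45.
Latest start in the last window 12:30–12:45 is 12:45 − 15 min = 12:30.

12:30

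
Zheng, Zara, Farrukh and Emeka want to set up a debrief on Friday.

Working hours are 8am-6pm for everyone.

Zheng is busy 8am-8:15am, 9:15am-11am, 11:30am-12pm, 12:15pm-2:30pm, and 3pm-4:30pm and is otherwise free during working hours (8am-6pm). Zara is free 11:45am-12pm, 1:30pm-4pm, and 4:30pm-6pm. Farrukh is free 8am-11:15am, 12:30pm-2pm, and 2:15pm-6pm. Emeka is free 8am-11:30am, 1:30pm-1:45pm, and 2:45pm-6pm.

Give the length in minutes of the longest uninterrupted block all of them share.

90 minutes

Zheng free within 08:00–18:00: 08:15–09:15, 11:00–11:30, 12:00–12:15, 14:30–15:00, 16:30–18:00.
Zheng ∩ Zara: 14:30–15:00, 16:30–18:00.
Zheng ∩ Zara ∩ Farrukh: 14:30–15:00, 16:30–18:00.
Zheng ∩ Zara ∩ Farrukh ∩ Emeka: 14:45–15:00, 16:30–18:00.
Common window lengths: 15, 90 min; longest is 90.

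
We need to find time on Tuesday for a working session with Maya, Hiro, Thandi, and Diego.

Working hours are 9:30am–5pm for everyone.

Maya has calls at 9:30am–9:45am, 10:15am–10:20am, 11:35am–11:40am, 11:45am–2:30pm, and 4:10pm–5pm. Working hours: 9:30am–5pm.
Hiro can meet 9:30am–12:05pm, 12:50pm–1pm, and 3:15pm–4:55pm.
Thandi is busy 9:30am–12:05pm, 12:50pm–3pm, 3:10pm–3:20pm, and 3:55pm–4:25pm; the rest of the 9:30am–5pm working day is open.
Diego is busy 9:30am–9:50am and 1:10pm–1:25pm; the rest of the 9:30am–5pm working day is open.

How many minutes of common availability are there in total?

Maya free within 09:30–17:00: 09:45–10:15, 10:20–11:35, 11:40–11:45, 14:30–16:10.
Thandi free within 09:30–17:00: 12:05–12:50, 15:00–15:10, 15:20–15:55, 16:25–17:00.
Diego free within 09:30–17:00: 09:50–13:10, 13:25–17:00.
Maya ∩ Hiro: 09:45–10:15, 10:20–11:35, 11:40–11:45, 15:15–16:10.
Maya ∩ Hiro ∩ Thandi: 15:20–15:55.
Maya ∩ Hiro ∩ Thandi ∩ Diego: 15:20–15:55.
Total common minutes: 35.

35 minutes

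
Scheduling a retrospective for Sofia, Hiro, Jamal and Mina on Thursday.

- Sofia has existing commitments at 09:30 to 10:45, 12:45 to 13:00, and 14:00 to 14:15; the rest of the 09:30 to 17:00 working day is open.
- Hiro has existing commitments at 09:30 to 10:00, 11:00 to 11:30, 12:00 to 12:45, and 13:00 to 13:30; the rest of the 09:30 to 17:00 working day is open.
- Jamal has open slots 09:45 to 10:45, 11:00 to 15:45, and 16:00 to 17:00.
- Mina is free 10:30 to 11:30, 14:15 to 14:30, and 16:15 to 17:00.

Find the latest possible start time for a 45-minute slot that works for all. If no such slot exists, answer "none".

Sofia free within 09:30–17:00: 10:45–12:45, 13:00–14:00, 14:15–17:00.
Hiro free within 09:30–17:00: 10:00–11:00, 11:30–12:00, 12:45–13:00, 13:30–17:00.
Sofia ∩ Hiro: 10:45–11:00, 11:30–12:00, 13:30–14:00, 14:15–17:00.
Sofia ∩ Hiro ∩ Jamal: 11:30–12:00, 13:30–14:00, 14:15–15:45, 16:00–17:00.
Sofia ∩ Hiro ∩ Jamal ∩ Mina: 14:15–14:30, 16:15–17:00.
Windows ≥ 45 min: 16:15–17:00.
Latest start in the last window 16:15–17:00 is 17:00 − 45 min = 16:15.

16:15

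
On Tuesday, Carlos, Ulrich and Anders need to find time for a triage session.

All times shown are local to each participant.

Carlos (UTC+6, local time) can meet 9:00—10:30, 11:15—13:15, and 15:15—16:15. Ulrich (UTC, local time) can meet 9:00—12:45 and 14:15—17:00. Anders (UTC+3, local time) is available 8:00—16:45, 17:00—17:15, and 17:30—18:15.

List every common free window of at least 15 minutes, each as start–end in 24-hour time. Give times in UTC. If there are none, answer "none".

09:15–10:15

Carlos → UTC: 03:00–04:30, 05:15–07:15, 09:15–10:15.
Ulrich → UTC: 09:00–12:45, 14:15–17:00.
Anders → UTC: 05:00–13:45, 14:00–14:15, 14:30–15:15.
Carlos ∩ Ulrich: 09:15–10:15.
Carlos ∩ Ulrich ∩ Anders: 09:15–10:15.
Windows ≥ 15 min: 09:15–10:15.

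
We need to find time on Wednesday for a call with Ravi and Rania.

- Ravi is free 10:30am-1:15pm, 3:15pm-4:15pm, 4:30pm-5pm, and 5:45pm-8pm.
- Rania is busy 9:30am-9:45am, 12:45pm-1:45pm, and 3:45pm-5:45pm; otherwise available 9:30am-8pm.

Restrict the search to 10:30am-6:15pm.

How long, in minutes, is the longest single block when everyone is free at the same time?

Rania free within 09:30–20:00: 09:45–12:45, 13:45–15:45, 17:45–20:00.
Ravi ∩ Rania: 10:30–12:45, 15:15–15:45, 17:45–20:00.
Restricted to 10:30–18:15: 10:30–12:45, 15:15–15:45, 17:45–18:15.
Common window lengths: 135, 30, 30 min; longest is 135.

135 minutes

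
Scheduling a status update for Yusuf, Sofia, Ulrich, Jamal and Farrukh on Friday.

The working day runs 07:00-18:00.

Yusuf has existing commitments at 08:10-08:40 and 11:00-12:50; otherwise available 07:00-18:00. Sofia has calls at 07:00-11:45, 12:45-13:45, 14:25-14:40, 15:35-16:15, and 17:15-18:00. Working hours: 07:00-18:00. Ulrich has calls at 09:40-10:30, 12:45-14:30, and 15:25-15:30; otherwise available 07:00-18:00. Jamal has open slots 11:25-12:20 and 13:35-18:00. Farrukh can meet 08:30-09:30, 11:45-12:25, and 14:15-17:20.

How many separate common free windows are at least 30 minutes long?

Yusuf free within 07:00–18:00: 07:00–08:10, 08:40–11:00, 12:50–18:00.
Sofia free within 07:00–18:00: 11:45–12:45, 13:45–14:25, 14:40–15:35, 16:15–17:15.
Ulrich free within 07:00–18:00: 07:00–09:40, 10:30–12:45, 14:30–15:25, 15:30–18:00.
Yusuf ∩ Sofia: 13:45–14:25, 14:40–15:35, 16:15–17:15.
Yusuf ∩ Sofia ∩ Ulrich: 14:40–15:25, 15:30–15:35, 16:15–17:15.
Yusuf ∩ Sofia ∩ Ulrich ∩ Jamal: 14:40–15:25, 15:30–15:35, 16:15–17:15.
Yusuf ∩ Sofia ∩ Ulrich ∩ Jamal ∩ Farrukh: 14:40–15:25, 15:30–15:35, 16:15–17:15.
Windows ≥ 30 min: 14:40–15:25, 16:15–17:15.
That's 2 windows.

2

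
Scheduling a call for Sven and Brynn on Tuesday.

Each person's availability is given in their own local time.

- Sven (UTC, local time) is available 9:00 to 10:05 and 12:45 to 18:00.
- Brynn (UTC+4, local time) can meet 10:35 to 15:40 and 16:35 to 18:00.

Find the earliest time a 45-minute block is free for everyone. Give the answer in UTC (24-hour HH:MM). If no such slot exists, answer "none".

Sven → UTC: 09:00–10:05, 12:45–18:00.
Brynn → UTC: 06:35–11:40, 12:35–14:00.
Sven ∩ Brynn: 09:00–10:05, 12:45–14:00.
Windows ≥ 45 min: 09:00–10:05, 12:45–14:00.
Earliest such window starts at 09:00.

09:00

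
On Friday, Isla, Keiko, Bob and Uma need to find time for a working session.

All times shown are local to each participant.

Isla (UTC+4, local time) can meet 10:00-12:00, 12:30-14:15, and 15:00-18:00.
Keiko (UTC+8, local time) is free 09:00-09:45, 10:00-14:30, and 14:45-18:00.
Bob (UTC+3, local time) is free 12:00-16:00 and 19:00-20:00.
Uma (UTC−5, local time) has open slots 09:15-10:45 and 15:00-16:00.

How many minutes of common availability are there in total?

0 minutes

Isla → UTC: 06:00–08:00, 08:30–10:15, 11:00–14:00.
Keiko → UTC: 01:00–01:45, 02:00–06:30, 06:45–10:00.
Bob → UTC: 09:00–13:00, 16:00–17:00.
Uma → UTC: 14:15–15:45, 20:00–21:00.
Isla ∩ Keiko: 06:00–06:30, 06:45–08:00, 08:30–10:00.
Isla ∩ Keiko ∩ Bob: 09:00–10:00.
Isla ∩ Keiko ∩ Bob ∩ Uma: (none).
Total common minutes: 0.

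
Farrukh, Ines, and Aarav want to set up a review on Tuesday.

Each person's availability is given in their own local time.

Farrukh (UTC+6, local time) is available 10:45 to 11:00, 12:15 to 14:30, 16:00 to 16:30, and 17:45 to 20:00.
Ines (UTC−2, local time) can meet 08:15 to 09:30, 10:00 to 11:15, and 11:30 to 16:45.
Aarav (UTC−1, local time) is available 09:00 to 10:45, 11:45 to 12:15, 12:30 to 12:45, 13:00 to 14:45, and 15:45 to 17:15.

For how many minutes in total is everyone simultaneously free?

60 minutes

Farrukh → UTC: 04:45–05:00, 06:15–08:30, 10:00–10:30, 11:45–14:00.
Ines → UTC: 10:15–11:30, 12:00–13:15, 13:30–18:45.
Aarav → UTC: 10:00–11:45, 12:45–13:15, 13:30–13:45, 14:00–15:45, 16:45–18:15.
Farrukh ∩ Ines: 10:15–10:30, 12:00–13:15, 13:30–14:00.
Farrukh ∩ Ines ∩ Aarav: 10:15–10:30, 12:45–13:15, 13:30–13:45.
Total common minutes: 15 + 30 + 15 = 60.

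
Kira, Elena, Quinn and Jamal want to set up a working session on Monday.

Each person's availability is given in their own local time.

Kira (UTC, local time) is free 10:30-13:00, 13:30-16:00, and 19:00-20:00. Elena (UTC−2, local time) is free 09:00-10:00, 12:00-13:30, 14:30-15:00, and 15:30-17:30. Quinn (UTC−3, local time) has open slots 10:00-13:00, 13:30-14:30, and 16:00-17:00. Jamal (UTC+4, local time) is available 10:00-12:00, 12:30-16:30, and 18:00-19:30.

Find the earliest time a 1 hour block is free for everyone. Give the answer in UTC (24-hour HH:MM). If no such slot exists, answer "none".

14:00

Kira → UTC: 10:30–13:00, 13:30–16:00, 19:00–20:00.
Elena → UTC: 11:00–12:00, 14:00–15:30, 16:30–17:00, 17:30–19:30.
Quinn → UTC: 13:00–16:00, 16:30–17:30, 19:00–20:00.
Jamal → UTC: 06:00–08:00, 08:30–12:30, 14:00–15:30.
Kira ∩ Elena: 11:00–12:00, 14:00–15:30, 19:00–19:30.
Kira ∩ Elena ∩ Quinn: 14:00–15:30, 19:00–19:30.
Kira ∩ Elena ∩ Quinn ∩ Jamal: 14:00–15:30.
Windows ≥ 60 min: 14:00–15:30.
Earliest such window starts at 14:00.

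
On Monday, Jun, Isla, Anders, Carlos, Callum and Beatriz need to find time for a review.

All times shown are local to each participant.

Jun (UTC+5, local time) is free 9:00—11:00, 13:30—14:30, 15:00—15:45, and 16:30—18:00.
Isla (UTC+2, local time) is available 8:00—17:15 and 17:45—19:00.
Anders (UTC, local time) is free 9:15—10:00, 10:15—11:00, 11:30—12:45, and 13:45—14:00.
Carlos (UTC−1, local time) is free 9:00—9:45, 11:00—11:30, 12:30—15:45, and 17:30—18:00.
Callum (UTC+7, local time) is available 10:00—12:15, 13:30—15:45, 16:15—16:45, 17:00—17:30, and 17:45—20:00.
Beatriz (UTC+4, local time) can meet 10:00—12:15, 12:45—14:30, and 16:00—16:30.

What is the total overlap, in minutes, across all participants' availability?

45 minutes

Jun → UTC: 04:00–06:00, 08:30–09:30, 10:00–10:45, 11:30–13:00.
Isla → UTC: 06:00–15:15, 15:45–17:00.
Anders → UTC: 09:15–10:00, 10:15–11:00, 11:30–12:45, 13:45–14:00.
Carlos → UTC: 10:00–10:45, 12:00–12:30, 13:30–16:45, 18:30–19:00.
Callum → UTC: 03:00–05:15, 06:30–08:45, 09:15–09:45, 10:00–10:30, 10:45–13:00.
Beatriz → UTC: 06:00–08:15, 08:45–10:30, 12:00–12:30.
Jun ∩ Isla: 08:30–09:30, 10:00–10:45, 11:30–13:00.
Jun ∩ Isla ∩ Anders: 09:15–09:30, 10:15–10:45, 11:30–12:45.
Jun ∩ Isla ∩ Anders ∩ Carlos: 10:15–10:45, 12:00–12:30.
Jun ∩ Isla ∩ Anders ∩ Carlos ∩ Callum: 10:15–10:30, 12:00–12:30.
Jun ∩ Isla ∩ Anders ∩ Carlos ∩ Callum ∩ Beatriz: 10:15–10:30, 12:00–12:30.
Total common minutes: 15 + 30 = 45.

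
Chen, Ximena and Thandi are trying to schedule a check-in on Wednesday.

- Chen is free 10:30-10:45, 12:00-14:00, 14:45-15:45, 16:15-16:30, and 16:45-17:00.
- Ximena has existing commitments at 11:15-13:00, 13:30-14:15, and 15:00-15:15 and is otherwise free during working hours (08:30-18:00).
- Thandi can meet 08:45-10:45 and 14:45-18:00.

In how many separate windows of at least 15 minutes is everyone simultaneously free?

5

Ximena free within 08:30–18:00: 08:30–11:15, 13:00–13:30, 14:15–15:00, 15:15–18:00.
Chen ∩ Ximena: 10:30–10:45, 13:00–13:30, 14:45–15:00, 15:15–15:45, 16:15–16:30, 16:45–17:00.
Chen ∩ Ximena ∩ Thandi: 10:30–10:45, 14:45–15:00, 15:15–15:45, 16:15–16:30, 16:45–17:00.
Windows ≥ 15 min: 10:30–10:45, 14:45–15:00, 15:15–15:45, 16:15–16:30, 16:45–17:00.
That's 5 windows.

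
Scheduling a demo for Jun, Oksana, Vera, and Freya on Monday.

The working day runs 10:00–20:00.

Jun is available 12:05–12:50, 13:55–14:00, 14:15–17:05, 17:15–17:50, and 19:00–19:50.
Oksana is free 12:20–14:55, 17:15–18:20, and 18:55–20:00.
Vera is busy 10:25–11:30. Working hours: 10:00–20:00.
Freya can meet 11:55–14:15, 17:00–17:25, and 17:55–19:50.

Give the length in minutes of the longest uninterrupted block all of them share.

50 minutes

Vera free within 10:00–20:00: 10:00–10:25, 11:30–20:00.
Jun ∩ Oksana: 12:20–12:50, 13:55–14:00, 14:15–14:55, 17:15–17:50, 19:00–19:50.
Jun ∩ Oksana ∩ Vera: 12:20–12:50, 13:55–14:00, 14:15–14:55, 17:15–17:50, 19:00–19:50.
Jun ∩ Oksana ∩ Vera ∩ Freya: 12:20–12:50, 13:55–14:00, 17:15–17:25, 19:00–19:50.
Common window lengths: 30, 5, 10, 50 min; longest is 50.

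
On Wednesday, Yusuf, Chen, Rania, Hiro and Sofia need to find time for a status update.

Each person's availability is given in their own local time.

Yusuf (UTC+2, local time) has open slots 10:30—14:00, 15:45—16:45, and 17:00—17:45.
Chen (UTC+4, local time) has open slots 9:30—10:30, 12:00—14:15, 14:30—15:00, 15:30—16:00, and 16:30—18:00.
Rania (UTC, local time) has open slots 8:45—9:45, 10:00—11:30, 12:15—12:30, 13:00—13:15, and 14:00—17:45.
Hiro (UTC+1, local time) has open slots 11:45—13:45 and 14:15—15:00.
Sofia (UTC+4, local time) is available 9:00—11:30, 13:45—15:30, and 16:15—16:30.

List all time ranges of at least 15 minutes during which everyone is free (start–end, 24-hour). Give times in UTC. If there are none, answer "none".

Yusuf → UTC: 08:30–12:00, 13:45–14:45, 15:00–15:45.
Chen → UTC: 05:30–06:30, 08:00–10:15, 10:30–11:00, 11:30–12:00, 12:30–14:00.
Rania → UTC: 08:45–09:45, 10:00–11:30, 12:15–12:30, 13:00–13:15, 14:00–17:45.
Hiro → UTC: 10:45–12:45, 13:15–14:00.
Sofia → UTC: 05:00–07:30, 09:45–11:30, 12:15–12:30.
Yusuf ∩ Chen: 08:30–10:15, 10:30–11:00, 11:30–12:00, 13:45–14:00.
Yusuf ∩ Chen ∩ Rania: 08:45–09:45, 10:00–10:15, 10:30–11:00.
Yusuf ∩ Chen ∩ Rania ∩ Hiro: 10:45–11:00.
Yusuf ∩ Chen ∩ Rania ∩ Hiro ∩ Sofia: 10:45–11:00.
Windows ≥ 15 min: 10:45–11:00.

10:45–11:00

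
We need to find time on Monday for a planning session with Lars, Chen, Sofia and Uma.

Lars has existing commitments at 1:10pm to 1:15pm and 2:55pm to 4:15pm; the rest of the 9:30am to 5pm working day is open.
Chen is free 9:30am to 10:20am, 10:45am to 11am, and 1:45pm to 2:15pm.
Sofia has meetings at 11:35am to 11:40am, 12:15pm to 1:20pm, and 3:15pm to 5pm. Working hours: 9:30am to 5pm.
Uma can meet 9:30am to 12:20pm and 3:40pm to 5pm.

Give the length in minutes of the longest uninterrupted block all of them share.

Lars free within 09:30–17:00: 09:30–13:10, 13:15–14:55, 16:15–17:00.
Sofia free within 09:30–17:00: 09:30–11:35, 11:40–12:15, 13:20–15:15.
Lars ∩ Chen: 09:30–10:20, 10:45–11:00, 13:45–14:15.
Lars ∩ Chen ∩ Sofia: 09:30–10:20, 10:45–11:00, 13:45–14:15.
Lars ∩ Chen ∩ Sofia ∩ Uma: 09:30–10:20, 10:45–11:00.
Common window lengths: 50, 15 min; longest is 50.

50 minutes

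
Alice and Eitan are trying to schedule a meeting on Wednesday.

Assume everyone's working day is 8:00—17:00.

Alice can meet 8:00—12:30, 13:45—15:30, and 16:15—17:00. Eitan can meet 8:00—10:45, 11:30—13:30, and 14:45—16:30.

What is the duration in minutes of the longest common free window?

Alice ∩ Eitan: 08:00–10:45, 11:30–12:30, 14:45–15:30, 16:15–16:30.
Common window lengths: 165, 60, 45, 15 min; longest is 165.

165 minutes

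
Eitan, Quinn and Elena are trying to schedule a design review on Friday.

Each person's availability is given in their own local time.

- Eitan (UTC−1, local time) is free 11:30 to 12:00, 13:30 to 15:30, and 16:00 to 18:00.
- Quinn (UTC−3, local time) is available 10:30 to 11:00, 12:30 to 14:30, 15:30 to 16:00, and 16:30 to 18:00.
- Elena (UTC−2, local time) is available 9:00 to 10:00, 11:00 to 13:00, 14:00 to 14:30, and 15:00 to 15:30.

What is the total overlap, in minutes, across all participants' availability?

60 minutes

Eitan → UTC: 12:30–13:00, 14:30–16:30, 17:00–19:00.
Quinn → UTC: 13:30–14:00, 15:30–17:30, 18:30–19:00, 19:30–21:00.
Elena → UTC: 11:00–12:00, 13:00–15:00, 16:00–16:30, 17:00–17:30.
Eitan ∩ Quinn: 15:30–16:30, 17:00–17:30, 18:30–19:00.
Eitan ∩ Quinn ∩ Elena: 16:00–16:30, 17:00–17:30.
Total common minutes: 30 + 30 = 60.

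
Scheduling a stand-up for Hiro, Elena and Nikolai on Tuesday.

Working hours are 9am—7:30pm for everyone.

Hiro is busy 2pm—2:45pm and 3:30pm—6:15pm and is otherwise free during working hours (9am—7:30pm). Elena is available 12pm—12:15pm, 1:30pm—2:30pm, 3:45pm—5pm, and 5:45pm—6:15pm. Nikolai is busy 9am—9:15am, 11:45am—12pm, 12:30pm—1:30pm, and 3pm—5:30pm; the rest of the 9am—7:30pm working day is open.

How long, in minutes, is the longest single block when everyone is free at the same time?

Hiro free within 09:00–19:30: 09:00–14:00, 14:45–15:30, 18:15–19:30.
Nikolai free within 09:00–19:30: 09:15–11:45, 12:00–12:30, 13:30–15:00, 17:30–19:30.
Hiro ∩ Elena: 12:00–12:15, 13:30–14:00.
Hiro ∩ Elena ∩ Nikolai: 12:00–12:15, 13:30–14:00.
Common window lengths: 15, 30 min; longest is 30.

30 minutes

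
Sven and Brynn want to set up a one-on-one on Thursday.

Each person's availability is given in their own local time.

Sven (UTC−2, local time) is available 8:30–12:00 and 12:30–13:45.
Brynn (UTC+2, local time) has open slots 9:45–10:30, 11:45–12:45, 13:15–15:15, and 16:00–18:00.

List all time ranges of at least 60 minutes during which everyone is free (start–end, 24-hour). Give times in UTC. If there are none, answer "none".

Sven → UTC: 10:30–14:00, 14:30–15:45.
Brynn → UTC: 07:45–08:30, 09:45–10:45, 11:15–13:15, 14:00–16:00.
Sven ∩ Brynn: 10:30–10:45, 11:15–13:15, 14:30–15:45.
Windows ≥ 60 min: 11:15–13:15, 14:30–15:45.

11:15–13:15, 14:30–15:45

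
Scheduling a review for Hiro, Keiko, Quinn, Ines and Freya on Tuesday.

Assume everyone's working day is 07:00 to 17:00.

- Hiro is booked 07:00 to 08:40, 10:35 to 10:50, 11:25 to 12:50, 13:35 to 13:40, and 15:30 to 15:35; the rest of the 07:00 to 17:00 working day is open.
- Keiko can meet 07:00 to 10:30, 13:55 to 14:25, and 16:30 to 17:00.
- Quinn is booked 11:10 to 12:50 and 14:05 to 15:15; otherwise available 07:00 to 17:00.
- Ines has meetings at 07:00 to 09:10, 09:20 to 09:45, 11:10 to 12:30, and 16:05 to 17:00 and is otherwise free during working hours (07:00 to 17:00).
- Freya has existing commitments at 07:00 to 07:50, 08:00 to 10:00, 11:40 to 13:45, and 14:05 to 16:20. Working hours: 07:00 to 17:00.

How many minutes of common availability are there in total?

Hiro free within 07:00–17:00: 08:40–10:35, 10:50–11:25, 12:50–13:35, 13:40–15:30, 15:35–17:00.
Quinn free within 07:00–17:00: 07:00–11:10, 12:50–14:05, 15:15–17:00.
Ines free within 07:00–17:00: 09:10–09:20, 09:45–11:10, 12:30–16:05.
Freya free within 07:00–17:00: 07:50–08:00, 10:00–11:40, 13:45–14:05, 16:20–17:00.
Hiro ∩ Keiko: 08:40–10:30, 13:55–14:25, 16:30–17:00.
Hiro ∩ Keiko ∩ Quinn: 08:40–10:30, 13:55–14:05, 16:30–17:00.
Hiro ∩ Keiko ∩ Quinn ∩ Ines: 09:10–09:20, 09:45–10:30, 13:55–14:05.
Hiro ∩ Keiko ∩ Quinn ∩ Ines ∩ Freya: 10:00–10:30, 13:55–14:05.
Total common minutes: 30 + 10 = 40.

40 minutes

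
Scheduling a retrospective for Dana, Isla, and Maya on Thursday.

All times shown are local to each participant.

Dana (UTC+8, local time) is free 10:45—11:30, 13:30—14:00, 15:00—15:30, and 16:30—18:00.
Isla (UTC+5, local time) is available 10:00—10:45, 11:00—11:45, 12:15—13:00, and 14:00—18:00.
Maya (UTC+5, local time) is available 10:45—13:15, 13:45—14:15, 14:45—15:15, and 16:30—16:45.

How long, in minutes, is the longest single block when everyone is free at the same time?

15 minutes

Dana → UTC: 02:45–03:30, 05:30–06:00, 07:00–07:30, 08:30–10:00.
Isla → UTC: 05:00–05:45, 06:00–06:45, 07:15–08:00, 09:00–13:00.
Maya → UTC: 05:45–08:15, 08:45–09:15, 09:45–10:15, 11:30–11:45.
Dana ∩ Isla: 05:30–05:45, 07:15–07:30, 09:00–10:00.
Dana ∩ Isla ∩ Maya: 07:15–07:30, 09:00–09:15, 09:45–10:00.
Common window lengths: 15, 15, 15 min; longest is 15.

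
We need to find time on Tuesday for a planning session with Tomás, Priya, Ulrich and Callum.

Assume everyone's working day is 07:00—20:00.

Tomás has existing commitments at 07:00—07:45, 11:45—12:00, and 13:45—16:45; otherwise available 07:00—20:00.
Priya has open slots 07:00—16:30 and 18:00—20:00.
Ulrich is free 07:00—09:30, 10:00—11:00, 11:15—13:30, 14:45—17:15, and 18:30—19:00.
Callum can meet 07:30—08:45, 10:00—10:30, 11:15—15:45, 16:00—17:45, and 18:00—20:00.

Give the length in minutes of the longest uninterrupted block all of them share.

90 minutes

Tomás free within 07:00–20:00: 07:45–11:45, 12:00–13:45, 16:45–20:00.
Tomás ∩ Priya: 07:45–11:45, 12:00–13:45, 18:00–20:00.
Tomás ∩ Priya ∩ Ulrich: 07:45–09:30, 10:00–11:00, 11:15–11:45, 12:00–13:30, 18:30–19:00.
Tomás ∩ Priya ∩ Ulrich ∩ Callum: 07:45–08:45, 10:00–10:30, 11:15–11:45, 12:00–13:30, 18:30–19:00.
Common window lengths: 60, 30, 30, 90, 30 min; longest is 90.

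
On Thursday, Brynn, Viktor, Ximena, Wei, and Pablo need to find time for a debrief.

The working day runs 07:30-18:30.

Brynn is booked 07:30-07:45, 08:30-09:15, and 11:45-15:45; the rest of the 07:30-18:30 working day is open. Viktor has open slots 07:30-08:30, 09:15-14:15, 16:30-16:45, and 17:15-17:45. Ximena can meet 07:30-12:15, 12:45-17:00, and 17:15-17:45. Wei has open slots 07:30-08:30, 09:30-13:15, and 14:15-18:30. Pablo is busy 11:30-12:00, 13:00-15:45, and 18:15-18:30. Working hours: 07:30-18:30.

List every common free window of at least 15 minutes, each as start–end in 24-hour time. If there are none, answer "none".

07:45–08:30, 09:30–11:30, 16:30–16:45, 17:15–17:45

Brynn free within 07:30–18:30: 07:45–08:30, 09:15–11:45, 15:45–18:30.
Pablo free within 07:30–18:30: 07:30–11:30, 12:00–13:00, 15:45–18:15.
Brynn ∩ Viktor: 07:45–08:30, 09:15–11:45, 16:30–16:45, 17:15–17:45.
Brynn ∩ Viktor ∩ Ximena: 07:45–08:30, 09:15–11:45, 16:30–16:45, 17:15–17:45.
Brynn ∩ Viktor ∩ Ximena ∩ Wei: 07:45–08:30, 09:30–11:45, 16:30–16:45, 17:15–17:45.
Brynn ∩ Viktor ∩ Ximena ∩ Wei ∩ Pablo: 07:45–08:30, 09:30–11:30, 16:30–16:45, 17:15–17:45.
Windows ≥ 15 min: 07:45–08:30, 09:30–11:30, 16:30–16:45, 17:15–17:45.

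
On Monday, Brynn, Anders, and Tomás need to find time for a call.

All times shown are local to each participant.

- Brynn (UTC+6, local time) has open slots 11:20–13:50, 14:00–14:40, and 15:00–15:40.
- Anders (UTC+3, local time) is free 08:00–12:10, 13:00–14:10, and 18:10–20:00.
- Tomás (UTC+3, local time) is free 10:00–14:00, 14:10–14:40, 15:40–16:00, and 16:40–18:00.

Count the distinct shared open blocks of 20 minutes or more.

Brynn → UTC: 05:20–07:50, 08:00–08:40, 09:00–09:40.
Anders → UTC: 05:00–09:10, 10:00–11:10, 15:10–17:00.
Tomás → UTC: 07:00–11:00, 11:10–11:40, 12:40–13:00, 13:40–15:00.
Brynn ∩ Anders: 05:20–07:50, 08:00–08:40, 09:00–09:10.
Brynn ∩ Anders ∩ Tomás: 07:00–07:50, 08:00–08:40, 09:00–09:10.
Windows ≥ 20 min: 07:00–07:50, 08:00–08:40.
That's 2 windows.

2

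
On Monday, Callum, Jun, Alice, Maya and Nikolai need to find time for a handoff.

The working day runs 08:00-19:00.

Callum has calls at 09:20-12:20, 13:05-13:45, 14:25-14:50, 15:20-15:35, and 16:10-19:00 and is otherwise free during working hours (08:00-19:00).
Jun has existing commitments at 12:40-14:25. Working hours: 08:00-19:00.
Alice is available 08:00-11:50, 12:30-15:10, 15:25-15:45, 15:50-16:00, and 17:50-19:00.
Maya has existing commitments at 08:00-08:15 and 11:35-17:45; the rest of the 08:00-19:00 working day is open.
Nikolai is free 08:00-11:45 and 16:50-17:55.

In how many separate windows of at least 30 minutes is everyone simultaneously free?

Callum free within 08:00–19:00: 08:00–09:20, 12:20–13:05, 13:45–14:25, 14:50–15:20, 15:35–16:10.
Jun free within 08:00–19:00: 08:00–12:40, 14:25–19:00.
Maya free within 08:00–19:00: 08:15–11:35, 17:45–19:00.
Callum ∩ Jun: 08:00–09:20, 12:20–12:40, 14:50–15:20, 15:35–16:10.
Callum ∩ Jun ∩ Alice: 08:00–09:20, 12:30–12:40, 14:50–15:10, 15:35–15:45, 15:50–16:00.
Callum ∩ Jun ∩ Alice ∩ Maya: 08:15–09:20.
Callum ∩ Jun ∩ Alice ∩ Maya ∩ Nikolai: 08:15–09:20.
Windows ≥ 30 min: 08:15–09:20.
That's 1 window.

1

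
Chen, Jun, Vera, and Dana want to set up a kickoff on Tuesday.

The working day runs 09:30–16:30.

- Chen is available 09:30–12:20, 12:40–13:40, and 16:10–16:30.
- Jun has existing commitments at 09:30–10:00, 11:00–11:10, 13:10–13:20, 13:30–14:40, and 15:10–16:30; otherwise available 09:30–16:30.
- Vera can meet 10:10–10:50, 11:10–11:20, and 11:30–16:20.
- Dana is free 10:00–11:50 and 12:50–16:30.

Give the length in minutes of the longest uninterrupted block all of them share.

Jun free within 09:30–16:30: 10:00–11:00, 11:10–13:10, 13:20–13:30, 14:40–15:10.
Chen ∩ Jun: 10:00–11:00, 11:10–12:20, 12:40–13:10, 13:20–13:30.
Chen ∩ Jun ∩ Vera: 10:10–10:50, 11:10–11:20, 11:30–12:20, 12:40–13:10, 13:20–13:30.
Chen ∩ Jun ∩ Vera ∩ Dana: 10:10–10:50, 11:10–11:20, 11:30–11:50, 12:50–13:10, 13:20–13:30.
Common window lengths: 40, 10, 20, 20, 10 min; longest is 40.

40 minutes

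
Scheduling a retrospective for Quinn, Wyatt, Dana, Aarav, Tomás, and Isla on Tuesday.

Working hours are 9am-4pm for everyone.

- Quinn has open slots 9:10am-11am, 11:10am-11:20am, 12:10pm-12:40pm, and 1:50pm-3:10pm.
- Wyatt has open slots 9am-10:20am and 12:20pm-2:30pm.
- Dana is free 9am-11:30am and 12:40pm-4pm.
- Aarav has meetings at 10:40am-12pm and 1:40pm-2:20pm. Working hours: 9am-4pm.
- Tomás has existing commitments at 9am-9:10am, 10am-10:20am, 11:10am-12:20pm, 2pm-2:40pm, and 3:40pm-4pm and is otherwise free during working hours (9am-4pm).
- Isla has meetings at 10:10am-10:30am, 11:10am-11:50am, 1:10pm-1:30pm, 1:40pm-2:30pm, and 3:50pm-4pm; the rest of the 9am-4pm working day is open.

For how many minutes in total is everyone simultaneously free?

50 minutes

Aarav free within 09:00–16:00: 09:00–10:40, 12:00–13:40, 14:20–16:00.
Tomás free within 09:00–16:00: 09:10–10:00, 10:20–11:10, 12:20–14:00, 14:40–15:40.
Isla free within 09:00–16:00: 09:00–10:10, 10:30–11:10, 11:50–13:10, 13:30–13:40, 14:30–15:50.
Quinn ∩ Wyatt: 09:10–10:20, 12:20–12:40, 13:50–14:30.
Quinn ∩ Wyatt ∩ Dana: 09:10–10:20, 13:50–14:30.
Quinn ∩ Wyatt ∩ Dana ∩ Aarav: 09:10–10:20, 14:20–14:30.
Quinn ∩ Wyatt ∩ Dana ∩ Aarav ∩ Tomás: 09:10–10:00.
Quinn ∩ Wyatt ∩ Dana ∩ Aarav ∩ Tomás ∩ Isla: 09:10–10:00.
Total common minutes: 50.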